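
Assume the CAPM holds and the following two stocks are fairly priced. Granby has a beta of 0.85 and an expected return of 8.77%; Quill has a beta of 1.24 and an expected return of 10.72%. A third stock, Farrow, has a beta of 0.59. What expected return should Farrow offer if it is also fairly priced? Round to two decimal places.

7.47%

MRP (SML slope) = (10.72% − 8.77%) / (1.24 − 0.85) = 1.95% / 0.39 = 5.0000%
R_f (intercept) = 8.77% − 0.85 × 5.0000% = 4.5200%
E(R_Farrow) = R_f + β × MRP = 4.5200% + 0.59 × 5.0000% = 7.47%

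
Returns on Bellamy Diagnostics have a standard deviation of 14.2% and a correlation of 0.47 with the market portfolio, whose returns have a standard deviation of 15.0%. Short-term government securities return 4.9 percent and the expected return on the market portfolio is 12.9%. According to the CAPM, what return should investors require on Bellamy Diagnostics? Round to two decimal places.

β = ρ × σ_i / σ_m = 0.47 × 14.2% / 15.0% = 0.4449
MRP = 12.9% − 4.9% = 8.00%
E(R) = 4.9% + 0.4449 × 8.0% = 8.46%

8.46%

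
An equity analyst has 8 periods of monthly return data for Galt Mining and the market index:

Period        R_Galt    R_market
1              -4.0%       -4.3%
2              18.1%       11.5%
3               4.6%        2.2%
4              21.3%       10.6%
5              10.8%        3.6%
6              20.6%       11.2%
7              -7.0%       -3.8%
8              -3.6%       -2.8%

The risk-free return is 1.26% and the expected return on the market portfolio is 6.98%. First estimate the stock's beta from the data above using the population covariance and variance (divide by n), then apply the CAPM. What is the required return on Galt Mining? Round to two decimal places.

10.87%

Mean R_i = (-4.0 + 18.1 + 4.6 + 21.3 + 10.8 + 20.6 − 7.0 − 3.6) / 8 = 7.6000%
Mean R_m = (-4.3 + 11.5 + 2.2 + 10.6 + 3.6 + 11.2 − 3.8 − 2.8) / 8 = 3.5250%
Σ(R_i − R̄_i)(R_m − R̄_m) = 553.2100  ⇒  Cov = 553.2100 / 8 = 69.1513
Σ(R_m − R̄_m)² = 329.2150  ⇒  Var(R_m) = 329.2150 / 8 = 41.1519
β = Cov / Var(R_m) = 69.1513 / 41.1519 = 1.6804
MRP = 6.98% − 1.26% = 5.72%
E(R) = R_f + β × MRP = 1.26% + 1.6804 × 5.72% = 10.87%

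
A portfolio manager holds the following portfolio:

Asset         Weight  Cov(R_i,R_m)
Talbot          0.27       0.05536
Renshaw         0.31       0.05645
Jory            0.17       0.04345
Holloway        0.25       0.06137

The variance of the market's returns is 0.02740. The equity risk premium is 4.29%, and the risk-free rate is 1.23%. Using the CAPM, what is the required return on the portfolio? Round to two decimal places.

β_Talbot = 0.05536 / 0.02740 = 2.0204
β_Renshaw = 0.05645 / 0.02740 = 2.0602
β_Jory = 0.04345 / 0.02740 = 1.5858
β_Holloway = 0.06137 / 0.02740 = 2.2398
β_P = Σ w_i β_i = 0.27×2.0204 + 0.31×2.0602 + 0.17×1.5858 + 0.25×2.2398 = 2.0137
E(R_P) = R_f + β_P × MRP = 1.23% + 2.0137 × 4.29% = 9.87%

9.87%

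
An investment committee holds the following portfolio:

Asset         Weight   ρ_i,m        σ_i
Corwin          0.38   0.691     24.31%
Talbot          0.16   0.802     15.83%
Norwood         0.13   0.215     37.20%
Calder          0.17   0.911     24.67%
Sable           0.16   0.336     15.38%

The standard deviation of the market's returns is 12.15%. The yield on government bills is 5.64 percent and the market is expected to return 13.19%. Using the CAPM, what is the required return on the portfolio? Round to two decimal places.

β_Corwin = 0.691 × 24.31% / 12.15% = 1.3826
β_Talbot = 0.802 × 15.83% / 12.15% = 1.0449
β_Norwood = 0.215 × 37.20% / 12.15% = 0.6583
β_Calder = 0.911 × 24.67% / 12.15% = 1.8497
β_Sable = 0.336 × 15.38% / 12.15% = 0.4253
β_P = Σ w_i β_i = 0.38×1.3826 + 0.16×1.0449 + 0.13×0.6583 + 0.17×1.8497 + 0.16×0.4253 = 1.1606
MRP = 13.19% − 5.64% = 7.55%
E(R_P) = R_f + β_P × MRP = 5.64% + 1.1606 × 7.55% = 14.40%

14.40%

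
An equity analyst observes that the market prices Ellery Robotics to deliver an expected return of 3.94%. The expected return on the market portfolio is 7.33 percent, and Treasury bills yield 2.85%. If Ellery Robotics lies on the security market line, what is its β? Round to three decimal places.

MRP = 7.33% − 2.85% = 4.48%
β = (E(R) − R_f) / MRP = (3.94% − 2.85%) / 4.48% = 1.09% / 4.48% = 0.243

0.243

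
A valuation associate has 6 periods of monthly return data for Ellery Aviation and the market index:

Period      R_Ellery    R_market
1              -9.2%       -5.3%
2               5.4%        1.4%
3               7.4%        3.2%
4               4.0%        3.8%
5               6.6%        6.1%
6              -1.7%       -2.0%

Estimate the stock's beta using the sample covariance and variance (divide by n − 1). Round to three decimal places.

1.419

Mean R_i = (-9.2 + 5.4 + 7.4 + 4.0 + 6.6 − 1.7) / 6 = 2.0833%
Mean R_m = (-5.3 + 1.4 + 3.2 + 3.8 + 6.1 − 2.0) / 6 = 1.2000%
Σ(R_i − R̄_i)(R_m − R̄_m) = 123.8600  ⇒  Cov = 123.8600 / 5 = 24.7720
Σ(R_m − R̄_m)² = 87.3000  ⇒  Var(R_m) = 87.3000 / 5 = 17.4600
β = Cov / Var(R_m) = 24.7720 / 17.4600 = 1.4188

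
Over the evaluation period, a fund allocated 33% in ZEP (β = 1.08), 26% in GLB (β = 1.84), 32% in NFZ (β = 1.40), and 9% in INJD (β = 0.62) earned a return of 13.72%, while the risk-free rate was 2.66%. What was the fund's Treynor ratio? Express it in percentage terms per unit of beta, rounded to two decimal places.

8.26%

β_P = 0.33×1.08 + 0.26×1.84 + 0.32×1.40 + 0.09×0.62 = 1.3386
Treynor = (R_P − R_f) / β_P = (13.72% − 2.66%) / 1.3386 = 11.06% / 1.3386 = 8.26%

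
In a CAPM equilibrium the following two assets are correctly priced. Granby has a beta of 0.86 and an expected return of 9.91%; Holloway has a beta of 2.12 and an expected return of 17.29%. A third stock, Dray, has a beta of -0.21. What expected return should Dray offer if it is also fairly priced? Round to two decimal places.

MRP (SML slope) = (17.29% − 9.91%) / (2.12 − 0.86) = 7.38% / 1.26 = 5.8571%
R_f (intercept) = 9.91% − 0.86 × 5.8571% = 4.8729%
E(R_Dray) = R_f + β × MRP = 4.8729% + -0.21 × 5.8571% = 3.64%

3.64%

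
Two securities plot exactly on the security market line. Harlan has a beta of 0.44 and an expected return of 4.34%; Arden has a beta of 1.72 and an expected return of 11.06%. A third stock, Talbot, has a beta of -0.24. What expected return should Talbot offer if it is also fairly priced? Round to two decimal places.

0.77%

MRP (SML slope) = (11.06% − 4.34%) / (1.72 − 0.44) = 6.72% / 1.28 = 5.2500%
R_f (intercept) = 4.34% − 0.44 × 5.2500% = 2.0300%
E(R_Talbot) = R_f + β × MRP = 2.0300% + -0.24 × 5.2500% = 0.77%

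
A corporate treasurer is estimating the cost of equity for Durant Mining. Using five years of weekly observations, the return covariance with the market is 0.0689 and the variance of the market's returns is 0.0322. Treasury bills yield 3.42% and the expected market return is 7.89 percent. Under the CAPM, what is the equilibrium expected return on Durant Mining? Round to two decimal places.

12.98%

β = Cov(R_i, R_m) / Var(R_m) = 0.0689 / 0.0322 = 2.1398
MRP = 7.89% − 3.42% = 4.47%
E(R) = R_f + β × MRP = 3.42% + 2.1398 × 4.47% = 12.98%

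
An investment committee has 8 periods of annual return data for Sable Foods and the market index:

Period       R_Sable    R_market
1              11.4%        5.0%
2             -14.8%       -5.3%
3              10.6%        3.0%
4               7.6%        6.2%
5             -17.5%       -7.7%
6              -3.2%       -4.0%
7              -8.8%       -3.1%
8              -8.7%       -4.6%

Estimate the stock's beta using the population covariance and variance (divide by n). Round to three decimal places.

2.067

Mean R_i = (11.4 − 14.8 + 10.6 + 7.6 − 17.5 − 3.2 − 8.8 − 8.7) / 8 = -2.9250%
Mean R_m = (5.0 − 5.3 + 3.0 + 6.2 − 7.7 − 4.0 − 3.1 − 4.6) / 8 = -1.3125%
Σ(R_i − R̄_i)(R_m − R̄_m) = 398.4975  ⇒  Cov = 398.4975 / 8 = 49.8122
Σ(R_m − R̄_m)² = 192.8088  ⇒  Var(R_m) = 192.8088 / 8 = 24.1011
β = Cov / Var(R_m) = 49.8122 / 24.1011 = 2.0668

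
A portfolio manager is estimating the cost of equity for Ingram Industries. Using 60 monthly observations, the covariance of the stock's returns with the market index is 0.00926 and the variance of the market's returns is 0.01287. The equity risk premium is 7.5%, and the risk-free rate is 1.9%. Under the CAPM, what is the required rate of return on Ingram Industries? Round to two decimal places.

β = Cov(R_i, R_m) / Var(R_m) = 0.00926 / 0.01287 = 0.7195
E(R) = R_f + β × MRP = 1.9% + 0.7195 × 7.5% = 7.30%

7.30%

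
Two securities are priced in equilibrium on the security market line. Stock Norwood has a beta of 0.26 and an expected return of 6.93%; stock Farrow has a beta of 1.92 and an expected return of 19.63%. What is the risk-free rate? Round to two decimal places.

Both satisfy E(R) = R_f + β·MRP, so the slope of the SML is
MRP = (19.63% − 6.93%) / (1.92 − 0.26) = 12.70% / 1.66 = 7.6506%
R_f = E(R_Norwood) − β_Norwood·MRP = 6.93% − 0.26 × 7.6506% = 4.9408%

4.94%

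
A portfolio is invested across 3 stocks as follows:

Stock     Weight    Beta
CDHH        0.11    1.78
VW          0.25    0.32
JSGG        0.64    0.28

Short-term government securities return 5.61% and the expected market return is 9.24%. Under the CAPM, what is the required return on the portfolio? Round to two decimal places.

β_P = Σ w_i β_i = 0.11×1.78 + 0.25×0.32 + 0.64×0.28 = 0.4550
MRP = 9.24% − 5.61% = 3.63%
E(R_P) = R_f + β_P × MRP = 5.61% + 0.4550 × 3.63% = 7.26%

7.26%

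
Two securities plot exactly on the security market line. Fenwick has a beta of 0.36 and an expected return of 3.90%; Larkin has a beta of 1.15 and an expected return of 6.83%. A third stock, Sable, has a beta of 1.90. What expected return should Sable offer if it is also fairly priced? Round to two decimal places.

MRP (SML slope) = (6.83% − 3.90%) / (1.15 − 0.36) = 2.93% / 0.79 = 3.7089%
R_f (intercept) = 3.90% − 0.36 × 3.7089% = 2.5648%
E(R_Sable) = R_f + β × MRP = 2.5648% + 1.90 × 3.7089% = 9.61%

9.61%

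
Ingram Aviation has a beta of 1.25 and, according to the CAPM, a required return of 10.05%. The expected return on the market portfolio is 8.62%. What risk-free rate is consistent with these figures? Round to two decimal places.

2.90%

E(R) = R_f + β(E(R_m) − R_f) = R_f(1 − β) + β·E(R_m)
10.05% = R_f × (1 − 1.25) + 1.25 × 8.62%
10.05% = R_f × -0.25 + 10.7750%
R_f = (10.05% − 10.7750%) / -0.25 = 2.90%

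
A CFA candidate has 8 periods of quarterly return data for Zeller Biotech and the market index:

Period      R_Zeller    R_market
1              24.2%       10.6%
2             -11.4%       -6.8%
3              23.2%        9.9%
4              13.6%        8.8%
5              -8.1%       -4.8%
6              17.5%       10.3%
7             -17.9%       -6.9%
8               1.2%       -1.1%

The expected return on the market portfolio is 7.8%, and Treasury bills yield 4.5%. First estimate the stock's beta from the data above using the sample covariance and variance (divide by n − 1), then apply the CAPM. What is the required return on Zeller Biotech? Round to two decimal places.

Mean R_i = (24.2 − 11.4 + 23.2 + 13.6 − 8.1 + 17.5 − 17.9 + 1.2) / 8 = 5.2875%
Mean R_m = (10.6 − 6.8 + 9.9 + 8.8 − 4.8 + 10.3 − 6.9 − 1.1) / 8 = 2.5000%
Σ(R_i − R̄_i)(R_m − R̄_m) = 918.9700  ⇒  Cov = 918.9700 / 7 = 131.2814
Σ(R_m − R̄_m)² = 462.0000  ⇒  Var(R_m) = 462.0000 / 7 = 66.0000
β = Cov / Var(R_m) = 131.2814 / 66.0000 = 1.9891
MRP = 7.8% − 4.5% = 3.30%
E(R) = R_f + β × MRP = 4.5% + 1.9891 × 3.3% = 11.06%

11.06%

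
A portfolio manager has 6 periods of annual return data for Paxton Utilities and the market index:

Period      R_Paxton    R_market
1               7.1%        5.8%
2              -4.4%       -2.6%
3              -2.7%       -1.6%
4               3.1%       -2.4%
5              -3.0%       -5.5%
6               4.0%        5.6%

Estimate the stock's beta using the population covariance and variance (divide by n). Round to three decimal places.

Mean R_i = (7.1 − 4.4 − 2.7 + 3.1 − 3.0 + 4.0) / 6 = 0.6833%
Mean R_m = (5.8 − 2.6 − 1.6 − 2.4 − 5.5 + 5.6) / 6 = -0.1167%
Σ(R_i − R̄_i)(R_m − R̄_m) = 88.8783  ⇒  Cov = 88.8783 / 6 = 14.8131
Σ(R_m − R̄_m)² = 110.2483  ⇒  Var(R_m) = 110.2483 / 6 = 18.3747
β = Cov / Var(R_m) = 14.8131 / 18.3747 = 0.8062

0.806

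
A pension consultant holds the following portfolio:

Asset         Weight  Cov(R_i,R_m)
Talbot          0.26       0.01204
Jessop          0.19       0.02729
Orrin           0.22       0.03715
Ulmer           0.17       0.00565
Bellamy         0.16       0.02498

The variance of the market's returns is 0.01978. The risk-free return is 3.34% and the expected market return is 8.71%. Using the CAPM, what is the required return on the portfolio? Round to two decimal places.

9.16%

β_Talbot = 0.01204 / 0.01978 = 0.6087
β_Jessop = 0.02729 / 0.01978 = 1.3797
β_Orrin = 0.03715 / 0.01978 = 1.8782
β_Ulmer = 0.00565 / 0.01978 = 0.2856
β_Bellamy = 0.02498 / 0.01978 = 1.2629
β_P = Σ w_i β_i = 0.26×0.6087 + 0.19×1.3797 + 0.22×1.8782 + 0.17×0.2856 + 0.16×1.2629 = 1.0842
MRP = 8.71% − 3.34% = 5.37%
E(R_P) = R_f + β_P × MRP = 3.34% + 1.0842 × 5.37% = 9.16%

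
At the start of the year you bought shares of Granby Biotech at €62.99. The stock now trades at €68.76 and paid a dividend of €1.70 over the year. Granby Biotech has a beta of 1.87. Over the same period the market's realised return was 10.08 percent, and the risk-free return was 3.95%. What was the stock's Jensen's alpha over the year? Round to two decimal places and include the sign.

Realised HPR = (P1 + D1 − P0) / P0 = (68.76 + 1.70 − 62.99) / 62.99 = 7.47 / 62.99 = 11.8590%
MRP = 10.08% − 3.95% = 6.13%
CAPM required = R_f + β·MRP = 3.95% + 1.87 × 6.13% = 15.4131%
α = realised − required = 11.8590% − 15.4131% = -3.55%

-3.55%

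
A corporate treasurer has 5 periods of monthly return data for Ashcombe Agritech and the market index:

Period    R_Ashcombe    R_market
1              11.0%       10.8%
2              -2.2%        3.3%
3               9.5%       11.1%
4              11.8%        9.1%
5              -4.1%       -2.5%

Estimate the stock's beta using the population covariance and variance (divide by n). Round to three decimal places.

1.231

Mean R_i = (11.0 − 2.2 + 9.5 + 11.8 − 4.1) / 5 = 5.2000%
Mean R_m = (10.8 + 3.3 + 11.1 + 9.1 − 2.5) / 5 = 6.3600%
Σ(R_i − R̄_i)(R_m − R̄_m) = 169.2600  ⇒  Cov = 169.2600 / 5 = 33.8520
Σ(R_m − R̄_m)² = 137.5520  ⇒  Var(R_m) = 137.5520 / 5 = 27.5104
β = Cov / Var(R_m) = 33.8520 / 27.5104 = 1.2305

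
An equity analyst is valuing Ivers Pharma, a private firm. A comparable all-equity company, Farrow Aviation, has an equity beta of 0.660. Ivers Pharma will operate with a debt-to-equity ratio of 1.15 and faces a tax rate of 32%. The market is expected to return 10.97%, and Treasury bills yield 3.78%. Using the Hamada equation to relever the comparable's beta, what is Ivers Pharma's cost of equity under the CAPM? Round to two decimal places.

β_L = β_U × [1 + (1 − t)(D/E)] = 0.660 × [1 + (1 − 0.32) × 1.15]
    = 0.660 × [1 + 0.68 × 1.15] = 0.660 × 1.7820 = 1.1761
MRP = 10.97% − 3.78% = 7.19%
E(R) = R_f + β_L × MRP = 3.78% + 1.1761 × 7.19% = 12.24%

12.24%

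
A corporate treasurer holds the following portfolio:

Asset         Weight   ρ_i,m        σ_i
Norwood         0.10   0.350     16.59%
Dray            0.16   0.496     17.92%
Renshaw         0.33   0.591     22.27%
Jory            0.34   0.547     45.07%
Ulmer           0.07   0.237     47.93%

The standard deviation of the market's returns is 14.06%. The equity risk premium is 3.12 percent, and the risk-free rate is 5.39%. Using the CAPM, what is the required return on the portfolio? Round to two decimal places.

8.83%

β_Norwood = 0.350 × 16.59% / 14.06% = 0.4130
β_Dray = 0.496 × 17.92% / 14.06% = 0.6322
β_Renshaw = 0.591 × 22.27% / 14.06% = 0.9361
β_Jory = 0.547 × 45.07% / 14.06% = 1.7534
β_Ulmer = 0.237 × 47.93% / 14.06% = 0.8079
β_P = Σ w_i β_i = 0.10×0.4130 + 0.16×0.6322 + 0.33×0.9361 + 0.34×1.7534 + 0.07×0.8079 = 1.1041
E(R_P) = R_f + β_P × MRP = 5.39% + 1.1041 × 3.12% = 8.83%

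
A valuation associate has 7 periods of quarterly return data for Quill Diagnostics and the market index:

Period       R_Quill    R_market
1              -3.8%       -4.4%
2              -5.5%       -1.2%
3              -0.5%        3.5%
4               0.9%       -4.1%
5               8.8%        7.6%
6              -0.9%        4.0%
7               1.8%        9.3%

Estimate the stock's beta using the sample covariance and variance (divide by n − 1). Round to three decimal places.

Mean R_i = (-3.8 − 5.5 − 0.5 + 0.9 + 8.8 − 0.9 + 1.8) / 7 = 0.1143%
Mean R_m = (-4.4 − 1.2 + 3.5 − 4.1 + 7.6 + 4.0 + 9.3) / 7 = 2.1000%
Σ(R_i − R̄_i)(R_m − R̄_m) = 96.2200  ⇒  Cov = 96.2200 / 6 = 16.0367
Σ(R_m − R̄_m)² = 179.2400  ⇒  Var(R_m) = 179.2400 / 6 = 29.8733
β = Cov / Var(R_m) = 16.0367 / 29.8733 = 0.5368

0.537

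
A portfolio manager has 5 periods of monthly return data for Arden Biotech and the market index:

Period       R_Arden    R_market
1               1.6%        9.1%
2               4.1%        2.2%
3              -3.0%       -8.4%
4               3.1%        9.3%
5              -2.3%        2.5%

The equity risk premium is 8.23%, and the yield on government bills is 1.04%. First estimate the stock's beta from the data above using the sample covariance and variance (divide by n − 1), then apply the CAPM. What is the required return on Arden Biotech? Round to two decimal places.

3.48%

Mean R_i = (1.6 + 4.1 − 3.0 + 3.1 − 2.3) / 5 = 0.7000%
Mean R_m = (9.1 + 2.2 − 8.4 + 9.3 + 2.5) / 5 = 2.9400%
Σ(R_i − R̄_i)(R_m − R̄_m) = 61.5700  ⇒  Cov = 61.5700 / 4 = 15.3925
Σ(R_m − R̄_m)² = 207.7320  ⇒  Var(R_m) = 207.7320 / 4 = 51.9330
β = Cov / Var(R_m) = 15.3925 / 51.9330 = 0.2964
E(R) = R_f + β × MRP = 1.04% + 0.2964 × 8.23% = 3.48%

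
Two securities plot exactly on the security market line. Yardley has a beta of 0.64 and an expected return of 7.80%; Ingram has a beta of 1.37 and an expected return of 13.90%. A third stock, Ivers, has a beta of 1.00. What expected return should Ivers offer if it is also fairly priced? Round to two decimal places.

MRP (SML slope) = (13.90% − 7.80%) / (1.37 − 0.64) = 6.10% / 0.73 = 8.3562%
R_f (intercept) = 7.80% − 0.64 × 8.3562% = 2.4520%
E(R_Ivers) = R_f + β × MRP = 2.4520% + 1.00 × 8.3562% = 10.81%

10.81%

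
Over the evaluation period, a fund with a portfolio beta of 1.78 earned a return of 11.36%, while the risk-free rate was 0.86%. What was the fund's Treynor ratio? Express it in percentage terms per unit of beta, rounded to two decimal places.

Treynor = (R_P − R_f) / β_P = (11.36% − 0.86%) / 1.7800 = 10.50% / 1.7800 = 5.90%

5.90%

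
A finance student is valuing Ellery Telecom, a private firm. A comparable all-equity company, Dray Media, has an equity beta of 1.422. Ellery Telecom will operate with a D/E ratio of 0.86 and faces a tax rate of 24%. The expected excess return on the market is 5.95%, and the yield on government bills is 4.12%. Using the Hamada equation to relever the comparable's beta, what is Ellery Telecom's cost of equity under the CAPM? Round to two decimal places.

18.11%

β_L = β_U × [1 + (1 − t)(D/E)] = 1.422 × [1 + (1 − 0.24) × 0.86]
    = 1.422 × [1 + 0.76 × 0.86] = 1.422 × 1.6536 = 2.3514
E(R) = R_f + β_L × MRP = 4.12% + 2.3514 × 5.95% = 18.11%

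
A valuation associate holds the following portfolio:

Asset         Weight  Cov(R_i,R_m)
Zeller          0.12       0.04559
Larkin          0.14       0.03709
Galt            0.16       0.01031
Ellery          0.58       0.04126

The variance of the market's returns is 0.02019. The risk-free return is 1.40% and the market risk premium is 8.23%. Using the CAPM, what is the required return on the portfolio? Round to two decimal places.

β_Zeller = 0.04559 / 0.02019 = 2.2580
β_Larkin = 0.03709 / 0.02019 = 1.8370
β_Galt = 0.01031 / 0.02019 = 0.5106
β_Ellery = 0.04126 / 0.02019 = 2.0436
β_P = Σ w_i β_i = 0.12×2.2580 + 0.14×1.8370 + 0.16×0.5106 + 0.58×2.0436 = 1.7951
E(R_P) = R_f + β_P × MRP = 1.40% + 1.7951 × 8.23% = 16.17%

16.17%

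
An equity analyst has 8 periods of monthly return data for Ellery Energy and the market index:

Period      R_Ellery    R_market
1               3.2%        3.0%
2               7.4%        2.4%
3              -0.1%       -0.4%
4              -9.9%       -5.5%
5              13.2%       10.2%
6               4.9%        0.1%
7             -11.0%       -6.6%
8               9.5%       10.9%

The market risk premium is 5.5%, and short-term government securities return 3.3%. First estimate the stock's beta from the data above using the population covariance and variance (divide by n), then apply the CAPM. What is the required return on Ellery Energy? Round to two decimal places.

10.26%

Mean R_i = (3.2 + 7.4 − 0.1 − 9.9 + 13.2 + 4.9 − 11.0 + 9.5) / 8 = 2.1500%
Mean R_m = (3.0 + 2.4 − 0.4 − 5.5 + 10.2 + 0.1 − 6.6 + 10.9) / 8 = 1.7625%
Σ(R_i − R̄_i)(R_m − R̄_m) = 362.8150  ⇒  Cov = 362.8150 / 8 = 45.3519
Σ(R_m − R̄_m)² = 286.7388  ⇒  Var(R_m) = 286.7388 / 8 = 35.8424
β = Cov / Var(R_m) = 45.3519 / 35.8424 = 1.2653
E(R) = R_f + β × MRP = 3.3% + 1.2653 × 5.5% = 10.26%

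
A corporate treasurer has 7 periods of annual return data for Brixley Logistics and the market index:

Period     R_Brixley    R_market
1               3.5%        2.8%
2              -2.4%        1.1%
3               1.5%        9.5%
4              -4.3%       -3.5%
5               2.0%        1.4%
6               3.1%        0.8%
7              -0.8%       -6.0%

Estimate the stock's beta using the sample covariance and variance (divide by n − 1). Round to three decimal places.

0.306

Mean R_i = (3.5 − 2.4 + 1.5 − 4.3 + 2.0 + 3.1 − 0.8) / 7 = 0.3714%
Mean R_m = (2.8 + 1.1 + 9.5 − 3.5 + 1.4 + 0.8 − 6.0) / 7 = 0.8714%
Σ(R_i − R̄_i)(R_m − R̄_m) = 44.2743  ⇒  Cov = 44.2743 / 6 = 7.3791
Σ(R_m − R̄_m)² = 144.8343  ⇒  Var(R_m) = 144.8343 / 6 = 24.1391
β = Cov / Var(R_m) = 7.3791 / 24.1391 = 0.3057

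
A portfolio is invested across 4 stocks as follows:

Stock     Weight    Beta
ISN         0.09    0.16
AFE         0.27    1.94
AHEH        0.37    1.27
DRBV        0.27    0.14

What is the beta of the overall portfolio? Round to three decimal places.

β_P = Σ w_i β_i = 0.09×0.16 + 0.27×1.94 + 0.37×1.27 + 0.27×0.14 = 1.0459

1.046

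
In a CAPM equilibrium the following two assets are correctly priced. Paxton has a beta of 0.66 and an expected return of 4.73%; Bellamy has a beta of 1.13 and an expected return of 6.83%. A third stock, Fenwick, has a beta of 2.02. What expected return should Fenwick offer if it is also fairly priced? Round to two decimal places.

MRP (SML slope) = (6.83% − 4.73%) / (1.13 − 0.66) = 2.10% / 0.47 = 4.4681%
R_f (intercept) = 4.73% − 0.66 × 4.4681% = 1.7811%
E(R_Fenwick) = R_f + β × MRP = 1.7811% + 2.02 × 4.4681% = 10.81%

10.81%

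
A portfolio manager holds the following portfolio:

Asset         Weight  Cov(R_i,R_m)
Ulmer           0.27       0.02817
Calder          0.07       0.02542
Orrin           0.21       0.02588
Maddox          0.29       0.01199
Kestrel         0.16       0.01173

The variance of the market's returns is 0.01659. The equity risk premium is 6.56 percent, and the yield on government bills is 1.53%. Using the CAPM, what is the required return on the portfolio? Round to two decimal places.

β_Ulmer = 0.02817 / 0.01659 = 1.6980
β_Calder = 0.02542 / 0.01659 = 1.5322
β_Orrin = 0.02588 / 0.01659 = 1.5600
β_Maddox = 0.01199 / 0.01659 = 0.7227
β_Kestrel = 0.01173 / 0.01659 = 0.7071
β_P = Σ w_i β_i = 0.27×1.6980 + 0.07×1.5322 + 0.21×1.5600 + 0.29×0.7227 + 0.16×0.7071 = 1.2160
E(R_P) = R_f + β_P × MRP = 1.53% + 1.2160 × 6.56% = 9.51%

9.51%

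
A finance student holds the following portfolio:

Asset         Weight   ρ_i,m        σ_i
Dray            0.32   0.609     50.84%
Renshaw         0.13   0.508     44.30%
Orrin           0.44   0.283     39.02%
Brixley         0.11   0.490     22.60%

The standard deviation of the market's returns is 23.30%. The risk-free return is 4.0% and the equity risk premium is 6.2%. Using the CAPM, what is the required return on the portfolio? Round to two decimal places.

9.03%

β_Dray = 0.609 × 50.84% / 23.30% = 1.3288
β_Renshaw = 0.508 × 44.30% / 23.30% = 0.9659
β_Orrin = 0.283 × 39.02% / 23.30% = 0.4739
β_Brixley = 0.490 × 22.60% / 23.30% = 0.4753
β_P = Σ w_i β_i = 0.32×1.3288 + 0.13×0.9659 + 0.44×0.4739 + 0.11×0.4753 = 0.8116
E(R_P) = R_f + β_P × MRP = 4.0% + 0.8116 × 6.2% = 9.03%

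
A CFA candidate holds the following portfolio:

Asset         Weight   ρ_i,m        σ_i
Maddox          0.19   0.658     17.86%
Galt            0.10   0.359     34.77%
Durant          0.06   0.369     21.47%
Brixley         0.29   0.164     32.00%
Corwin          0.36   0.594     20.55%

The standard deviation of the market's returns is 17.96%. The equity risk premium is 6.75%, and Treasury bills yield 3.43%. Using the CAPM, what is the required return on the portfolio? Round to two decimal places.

β_Maddox = 0.658 × 17.86% / 17.96% = 0.6543
β_Galt = 0.359 × 34.77% / 17.96% = 0.6950
β_Durant = 0.369 × 21.47% / 17.96% = 0.4411
β_Brixley = 0.164 × 32.00% / 17.96% = 0.2922
β_Corwin = 0.594 × 20.55% / 17.96% = 0.6797
β_P = Σ w_i β_i = 0.19×0.6543 + 0.10×0.6950 + 0.06×0.4411 + 0.29×0.2922 + 0.36×0.6797 = 0.5497
E(R_P) = R_f + β_P × MRP = 3.43% + 0.5497 × 6.75% = 7.14%

7.14%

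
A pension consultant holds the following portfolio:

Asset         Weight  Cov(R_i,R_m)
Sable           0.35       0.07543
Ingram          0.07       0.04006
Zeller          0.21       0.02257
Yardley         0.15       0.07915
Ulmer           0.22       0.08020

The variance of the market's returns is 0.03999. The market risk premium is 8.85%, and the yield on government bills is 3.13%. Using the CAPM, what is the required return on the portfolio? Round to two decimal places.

17.17%

β_Sable = 0.07543 / 0.03999 = 1.8862
β_Ingram = 0.04006 / 0.03999 = 1.0018
β_Zeller = 0.02257 / 0.03999 = 0.5644
β_Yardley = 0.07915 / 0.03999 = 1.9792
β_Ulmer = 0.08020 / 0.03999 = 2.0055
β_P = Σ w_i β_i = 0.35×1.8862 + 0.07×1.0018 + 0.21×0.5644 + 0.15×1.9792 + 0.22×2.0055 = 1.5869
E(R_P) = R_f + β_P × MRP = 3.13% + 1.5869 × 8.85% = 17.17%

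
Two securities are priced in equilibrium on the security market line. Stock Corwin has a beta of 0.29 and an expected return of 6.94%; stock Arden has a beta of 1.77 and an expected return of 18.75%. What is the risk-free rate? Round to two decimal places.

Both satisfy E(R) = R_f + β·MRP, so the slope of the SML is
MRP = (18.75% − 6.94%) / (1.77 − 0.29) = 11.81% / 1.48 = 7.9797%
R_f = E(R_Corwin) − β_Corwin·MRP = 6.94% − 0.29 × 7.9797% = 4.6259%

4.63%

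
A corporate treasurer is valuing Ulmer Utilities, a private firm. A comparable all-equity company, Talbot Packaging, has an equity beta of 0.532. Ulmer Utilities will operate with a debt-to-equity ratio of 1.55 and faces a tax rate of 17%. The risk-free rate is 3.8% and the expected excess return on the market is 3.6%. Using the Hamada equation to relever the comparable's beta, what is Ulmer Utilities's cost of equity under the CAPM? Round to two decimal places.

β_L = β_U × [1 + (1 − t)(D/E)] = 0.532 × [1 + (1 − 0.17) × 1.55]
    = 0.532 × [1 + 0.83 × 1.55] = 0.532 × 2.2865 = 1.2164
E(R) = R_f + β_L × MRP = 3.8% + 1.2164 × 3.6% = 8.18%

8.18%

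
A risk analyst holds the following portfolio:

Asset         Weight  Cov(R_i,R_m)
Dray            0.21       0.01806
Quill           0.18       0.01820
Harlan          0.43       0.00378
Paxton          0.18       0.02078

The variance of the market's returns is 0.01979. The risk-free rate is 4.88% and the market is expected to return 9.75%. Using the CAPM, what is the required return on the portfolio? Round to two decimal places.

β_Dray = 0.01806 / 0.01979 = 0.9126
β_Quill = 0.01820 / 0.01979 = 0.9197
β_Harlan = 0.00378 / 0.01979 = 0.1910
β_Paxton = 0.02078 / 0.01979 = 1.0500
β_P = Σ w_i β_i = 0.21×0.9126 + 0.18×0.9197 + 0.43×0.1910 + 0.18×1.0500 = 0.6283
MRP = 9.75% − 4.88% = 4.87%
E(R_P) = R_f + β_P × MRP = 4.88% + 0.6283 × 4.87% = 7.94%

7.94%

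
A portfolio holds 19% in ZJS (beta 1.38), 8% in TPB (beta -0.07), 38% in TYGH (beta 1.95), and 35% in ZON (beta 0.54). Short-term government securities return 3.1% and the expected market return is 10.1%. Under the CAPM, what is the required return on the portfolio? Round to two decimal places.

β_P = Σ w_i β_i = 0.19×1.38 + 0.08×-0.07 + 0.38×1.95 + 0.35×0.54 = 1.1866
MRP = 10.1% − 3.1% = 7.00%
E(R_P) = R_f + β_P × MRP = 3.1% + 1.1866 × 7.0% = 11.41%

11.41%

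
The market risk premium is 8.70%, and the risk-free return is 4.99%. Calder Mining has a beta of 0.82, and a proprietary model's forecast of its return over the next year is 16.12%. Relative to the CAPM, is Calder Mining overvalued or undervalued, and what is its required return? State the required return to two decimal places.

Required return = R_f + β·MRP = 4.99% + 0.82 × 8.70% = 12.12%
Forecast 16.12% > required 12.12% → the stock plots above the SML → undervalued.

Undervalued; required return 12.12%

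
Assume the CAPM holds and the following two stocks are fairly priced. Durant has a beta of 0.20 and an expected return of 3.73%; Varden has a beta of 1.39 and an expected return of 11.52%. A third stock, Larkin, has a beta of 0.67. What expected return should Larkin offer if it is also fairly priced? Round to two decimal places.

MRP (SML slope) = (11.52% − 3.73%) / (1.39 − 0.20) = 7.79% / 1.19 = 6.5462%
R_f (intercept) = 3.73% − 0.20 × 6.5462% = 2.4208%
E(R_Larkin) = R_f + β × MRP = 2.4208% + 0.67 × 6.5462% = 6.81%

6.81%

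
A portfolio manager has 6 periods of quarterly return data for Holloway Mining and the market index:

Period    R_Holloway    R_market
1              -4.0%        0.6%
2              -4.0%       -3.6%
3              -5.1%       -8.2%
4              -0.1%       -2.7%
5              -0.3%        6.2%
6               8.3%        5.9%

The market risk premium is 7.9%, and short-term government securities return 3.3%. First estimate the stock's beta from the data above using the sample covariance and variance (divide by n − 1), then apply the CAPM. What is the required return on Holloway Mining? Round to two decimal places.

Mean R_i = (-4.0 − 4.0 − 5.1 − 0.1 − 0.3 + 8.3) / 6 = -0.8667%
Mean R_m = (0.6 − 3.6 − 8.2 − 2.7 + 6.2 + 5.9) / 6 = -0.3000%
Σ(R_i − R̄_i)(R_m − R̄_m) = 99.6400  ⇒  Cov = 99.6400 / 5 = 19.9280
Σ(R_m − R̄_m)² = 160.5600  ⇒  Var(R_m) = 160.5600 / 5 = 32.1120
β = Cov / Var(R_m) = 19.9280 / 32.1120 = 0.6206
E(R) = R_f + β × MRP = 3.3% + 0.6206 × 7.9% = 8.20%

8.20%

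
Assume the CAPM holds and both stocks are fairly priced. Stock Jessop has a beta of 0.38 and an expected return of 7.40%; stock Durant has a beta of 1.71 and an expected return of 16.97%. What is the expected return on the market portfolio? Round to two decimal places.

Both satisfy E(R) = R_f + β·MRP, so the slope of the SML is
MRP = (16.97% − 7.40%) / (1.71 − 0.38) = 9.57% / 1.33 = 7.1955%
R_f = E(R_Jessop) − β_Jessop·MRP = 7.40% − 0.38 × 7.1955% = 4.6657%
E(R_m) = R_f + MRP = 4.6657% + 7.1955% = 11.86%

11.86%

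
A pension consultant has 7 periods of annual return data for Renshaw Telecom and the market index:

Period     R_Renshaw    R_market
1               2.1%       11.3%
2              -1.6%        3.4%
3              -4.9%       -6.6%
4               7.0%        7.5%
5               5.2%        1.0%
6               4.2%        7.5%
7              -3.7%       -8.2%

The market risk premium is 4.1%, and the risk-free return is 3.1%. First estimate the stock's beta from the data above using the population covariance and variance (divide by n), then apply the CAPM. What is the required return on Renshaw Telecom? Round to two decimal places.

4.99%

Mean R_i = (2.1 − 1.6 − 4.9 + 7.0 + 5.2 + 4.2 − 3.7) / 7 = 1.1857%
Mean R_m = (11.3 + 3.4 − 6.6 + 7.5 + 1.0 + 7.5 − 8.2) / 7 = 2.2714%
Σ(R_i − R̄_i)(R_m − R̄_m) = 151.3171  ⇒  Cov = 151.3171 / 7 = 21.6167
Σ(R_m − R̄_m)² = 327.4343  ⇒  Var(R_m) = 327.4343 / 7 = 46.7763
β = Cov / Var(R_m) = 21.6167 / 46.7763 = 0.4621
E(R) = R_f + β × MRP = 3.1% + 0.4621 × 4.1% = 4.99%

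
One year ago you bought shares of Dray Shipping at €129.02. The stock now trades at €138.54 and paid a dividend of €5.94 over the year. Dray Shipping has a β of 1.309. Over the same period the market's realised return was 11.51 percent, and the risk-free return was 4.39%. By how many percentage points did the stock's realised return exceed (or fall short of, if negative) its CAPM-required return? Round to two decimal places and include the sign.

Realised HPR = (P1 + D1 − P0) / P0 = (138.54 + 5.94 − 129.02) / 129.02 = 15.46 / 129.02 = 11.9826%
MRP = 11.51% − 4.39% = 7.12%
CAPM required = R_f + β·MRP = 4.39% + 1.309 × 7.12% = 13.71008%
α = realised − required = 11.9826% − 13.71008% = -1.73%

-1.73%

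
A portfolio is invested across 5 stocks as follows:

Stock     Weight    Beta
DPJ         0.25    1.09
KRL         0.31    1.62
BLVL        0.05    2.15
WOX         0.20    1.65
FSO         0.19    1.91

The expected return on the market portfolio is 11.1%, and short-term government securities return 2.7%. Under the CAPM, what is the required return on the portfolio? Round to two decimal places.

15.93%

β_P = Σ w_i β_i = 0.25×1.09 + 0.31×1.62 + 0.05×2.15 + 0.20×1.65 + 0.19×1.91 = 1.5751
MRP = 11.1% − 2.7% = 8.40%
E(R_P) = R_f + β_P × MRP = 2.7% + 1.5751 × 8.4% = 15.93%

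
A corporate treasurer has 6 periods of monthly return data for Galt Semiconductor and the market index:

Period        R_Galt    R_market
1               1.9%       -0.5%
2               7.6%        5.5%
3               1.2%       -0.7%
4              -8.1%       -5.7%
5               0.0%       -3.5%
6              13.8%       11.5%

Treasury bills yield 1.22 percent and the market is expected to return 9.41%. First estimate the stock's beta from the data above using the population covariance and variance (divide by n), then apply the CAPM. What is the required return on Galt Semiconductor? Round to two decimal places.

10.48%

Mean R_i = (1.9 + 7.6 + 1.2 − 8.1 + 0.0 + 13.8) / 6 = 2.7333%
Mean R_m = (-0.5 + 5.5 − 0.7 − 5.7 − 3.5 + 11.5) / 6 = 1.1000%
Σ(R_i − R̄_i)(R_m − R̄_m) = 226.8400  ⇒  Cov = 226.8400 / 6 = 37.8067
Σ(R_m − R̄_m)² = 200.7200  ⇒  Var(R_m) = 200.7200 / 6 = 33.4533
β = Cov / Var(R_m) = 37.8067 / 33.4533 = 1.1301
MRP = 9.41% − 1.22% = 8.19%
E(R) = R_f + β × MRP = 1.22% + 1.1301 × 8.19% = 10.48%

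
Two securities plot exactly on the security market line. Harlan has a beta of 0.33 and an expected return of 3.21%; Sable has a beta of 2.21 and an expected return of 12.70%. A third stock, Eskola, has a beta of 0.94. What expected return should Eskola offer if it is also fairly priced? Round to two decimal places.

MRP (SML slope) = (12.70% − 3.21%) / (2.21 − 0.33) = 9.49% / 1.88 = 5.0479%
R_f (intercept) = 3.21% − 0.33 × 5.0479% = 1.5442%
E(R_Eskola) = R_f + β × MRP = 1.5442% + 0.94 × 5.0479% = 6.29%

6.29%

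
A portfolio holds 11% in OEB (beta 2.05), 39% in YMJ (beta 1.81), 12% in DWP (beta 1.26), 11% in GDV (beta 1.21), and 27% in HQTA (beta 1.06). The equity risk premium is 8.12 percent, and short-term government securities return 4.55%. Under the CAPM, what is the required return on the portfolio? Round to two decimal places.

16.75%

β_P = Σ w_i β_i = 0.11×2.05 + 0.39×1.81 + 0.12×1.26 + 0.11×1.21 + 0.27×1.06 = 1.5019
E(R_P) = R_f + β_P × MRP = 4.55% + 1.5019 × 8.12% = 16.75%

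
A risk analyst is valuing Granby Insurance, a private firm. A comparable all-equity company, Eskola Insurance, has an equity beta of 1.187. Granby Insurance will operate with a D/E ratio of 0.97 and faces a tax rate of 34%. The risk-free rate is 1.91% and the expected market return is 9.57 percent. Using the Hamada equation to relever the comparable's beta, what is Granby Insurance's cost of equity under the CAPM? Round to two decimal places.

β_L = β_U × [1 + (1 − t)(D/E)] = 1.187 × [1 + (1 − 0.34) × 0.97]
    = 1.187 × [1 + 0.66 × 0.97] = 1.187 × 1.6402 = 1.9469
MRP = 9.57% − 1.91% = 7.66%
E(R) = R_f + β_L × MRP = 1.91% + 1.9469 × 7.66% = 16.82%

16.82%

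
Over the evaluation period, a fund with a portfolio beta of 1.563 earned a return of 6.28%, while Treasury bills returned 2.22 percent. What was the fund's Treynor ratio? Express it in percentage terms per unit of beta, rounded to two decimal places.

Treynor = (R_P − R_f) / β_P = (6.28% − 2.22%) / 1.5630 = 4.06% / 1.5630 = 2.60%

2.60%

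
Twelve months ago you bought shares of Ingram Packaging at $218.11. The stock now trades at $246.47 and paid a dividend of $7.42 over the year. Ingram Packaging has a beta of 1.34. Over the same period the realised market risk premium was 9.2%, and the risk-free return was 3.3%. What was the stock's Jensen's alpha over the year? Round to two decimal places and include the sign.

Realised HPR = (P1 + D1 − P0) / P0 = (246.47 + 7.42 − 218.11) / 218.11 = 35.78 / 218.11 = 16.4046%
CAPM required = R_f + β·MRP = 3.3% + 1.34 × 9.2% = 15.6280%
α = realised − required = 16.4046% − 15.6280% = +0.78%

+0.78%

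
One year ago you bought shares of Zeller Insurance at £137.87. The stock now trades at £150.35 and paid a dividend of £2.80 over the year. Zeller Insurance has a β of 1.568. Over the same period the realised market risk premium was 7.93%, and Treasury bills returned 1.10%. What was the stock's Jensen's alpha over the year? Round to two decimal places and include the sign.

-2.45%

Realised HPR = (P1 + D1 − P0) / P0 = (150.35 + 2.80 − 137.87) / 137.87 = 15.28 / 137.87 = 11.0829%
CAPM required = R_f + β·MRP = 1.10% + 1.568 × 7.93% = 13.53424%
α = realised − required = 11.0829% − 13.53424% = -2.45%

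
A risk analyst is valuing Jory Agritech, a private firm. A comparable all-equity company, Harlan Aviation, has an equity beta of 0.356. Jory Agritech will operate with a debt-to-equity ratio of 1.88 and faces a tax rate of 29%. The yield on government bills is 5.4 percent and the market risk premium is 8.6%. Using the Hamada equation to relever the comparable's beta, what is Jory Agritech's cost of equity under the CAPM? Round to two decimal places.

12.55%

β_L = β_U × [1 + (1 − t)(D/E)] = 0.356 × [1 + (1 − 0.29) × 1.88]
    = 0.356 × [1 + 0.71 × 1.88] = 0.356 × 2.3348 = 0.8312
E(R) = R_f + β_L × MRP = 5.4% + 0.8312 × 8.6% = 12.55%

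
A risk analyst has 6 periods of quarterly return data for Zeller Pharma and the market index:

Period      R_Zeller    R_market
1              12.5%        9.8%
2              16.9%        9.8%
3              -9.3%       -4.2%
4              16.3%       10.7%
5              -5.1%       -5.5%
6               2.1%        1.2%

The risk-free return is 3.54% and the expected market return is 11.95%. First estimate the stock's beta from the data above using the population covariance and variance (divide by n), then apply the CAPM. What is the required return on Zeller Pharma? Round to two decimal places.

Mean R_i = (12.5 + 16.9 − 9.3 + 16.3 − 5.1 + 2.1) / 6 = 5.5667%
Mean R_m = (9.8 + 9.8 − 4.2 + 10.7 − 5.5 + 1.2) / 6 = 3.6333%
Σ(R_i − R̄_i)(R_m − R̄_m) = 410.8067  ⇒  Cov = 410.8067 / 6 = 68.4678
Σ(R_m − R̄_m)² = 276.6933  ⇒  Var(R_m) = 276.6933 / 6 = 46.1156
β = Cov / Var(R_m) = 68.4678 / 46.1156 = 1.4847
MRP = 11.95% − 3.54% = 8.41%
E(R) = R_f + β × MRP = 3.54% + 1.4847 × 8.41% = 16.03%

16.03%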